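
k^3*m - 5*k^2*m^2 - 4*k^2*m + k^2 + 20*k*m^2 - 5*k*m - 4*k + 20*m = (k - 4)*(k - 5*m)*(k*m + 1)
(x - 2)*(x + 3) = x^2 + x - 6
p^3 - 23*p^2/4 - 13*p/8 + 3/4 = (p - 6)*(p - 1/4)*(p + 1/2)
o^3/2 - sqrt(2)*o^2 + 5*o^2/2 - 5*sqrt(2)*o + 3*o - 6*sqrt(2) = (o/2 + 1)*(o + 3)*(o - 2*sqrt(2))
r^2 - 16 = (r - 4)*(r + 4)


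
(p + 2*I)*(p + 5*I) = p^2 + 7*I*p - 10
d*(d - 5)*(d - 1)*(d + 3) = d^4 - 3*d^3 - 13*d^2 + 15*d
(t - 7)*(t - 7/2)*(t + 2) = t^3 - 17*t^2/2 + 7*t/2 + 49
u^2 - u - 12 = (u - 4)*(u + 3)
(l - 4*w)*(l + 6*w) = l^2 + 2*l*w - 24*w^2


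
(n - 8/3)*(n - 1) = n^2 - 11*n/3 + 8/3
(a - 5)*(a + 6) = a^2 + a - 30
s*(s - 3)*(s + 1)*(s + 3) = s^4 + s^3 - 9*s^2 - 9*s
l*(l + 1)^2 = l^3 + 2*l^2 + l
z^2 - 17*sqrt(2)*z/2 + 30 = (z - 6*sqrt(2))*(z - 5*sqrt(2)/2)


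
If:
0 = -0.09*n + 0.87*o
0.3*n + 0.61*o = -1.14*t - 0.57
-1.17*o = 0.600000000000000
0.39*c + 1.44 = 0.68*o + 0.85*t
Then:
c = -2.23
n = -4.96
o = -0.51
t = 1.08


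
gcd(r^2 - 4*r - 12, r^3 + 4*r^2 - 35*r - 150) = r - 6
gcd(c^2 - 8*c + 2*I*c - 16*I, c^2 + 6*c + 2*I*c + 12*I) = c + 2*I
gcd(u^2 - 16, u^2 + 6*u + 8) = u + 4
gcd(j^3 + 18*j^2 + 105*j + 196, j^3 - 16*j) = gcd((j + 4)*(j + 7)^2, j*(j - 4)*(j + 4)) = j + 4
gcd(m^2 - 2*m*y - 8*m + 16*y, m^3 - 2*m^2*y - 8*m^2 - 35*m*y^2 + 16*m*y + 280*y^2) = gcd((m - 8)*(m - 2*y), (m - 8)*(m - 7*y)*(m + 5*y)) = m - 8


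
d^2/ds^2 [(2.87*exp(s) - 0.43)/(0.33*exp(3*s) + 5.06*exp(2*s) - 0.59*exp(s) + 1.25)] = (1.250172*exp(6*s) + 13.955535*exp(5*s) + 67.8193340000001*exp(4*s) - 50.693027*exp(3*s) - 103.468959*exp(2*s) + 12.845942*exp(s) + 4.16725)*exp(s)/(0.035937*exp(9*s) + 1.653102*exp(8*s) + 25.154811*exp(7*s) + 124.051499*exp(6*s) - 32.450253*exp(5*s) + 99.837408*exp(4*s) - 21.049004*exp(3*s) + 25.024125*exp(2*s) - 2.765625*exp(s) + 1.953125)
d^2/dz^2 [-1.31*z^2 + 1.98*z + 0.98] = -2.62000000000000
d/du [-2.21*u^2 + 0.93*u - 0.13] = 0.93 - 4.42*u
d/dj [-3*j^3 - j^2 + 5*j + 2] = -9*j^2 - 2*j + 5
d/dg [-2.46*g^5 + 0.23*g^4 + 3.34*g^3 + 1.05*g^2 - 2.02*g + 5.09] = -12.3*g^4 + 0.92*g^3 + 10.02*g^2 + 2.1*g - 2.02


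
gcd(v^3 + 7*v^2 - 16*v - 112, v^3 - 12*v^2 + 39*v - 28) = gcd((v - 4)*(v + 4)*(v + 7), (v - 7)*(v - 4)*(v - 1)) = v - 4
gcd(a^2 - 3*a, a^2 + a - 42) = 1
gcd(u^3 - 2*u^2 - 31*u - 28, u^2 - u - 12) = 1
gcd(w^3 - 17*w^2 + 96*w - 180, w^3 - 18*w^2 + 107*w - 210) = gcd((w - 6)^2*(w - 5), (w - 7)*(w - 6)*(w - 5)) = w^2 - 11*w + 30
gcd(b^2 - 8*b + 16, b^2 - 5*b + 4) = b - 4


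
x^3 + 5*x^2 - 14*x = x*(x - 2)*(x + 7)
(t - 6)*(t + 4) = t^2 - 2*t - 24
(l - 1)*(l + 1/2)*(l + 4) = l^3 + 7*l^2/2 - 5*l/2 - 2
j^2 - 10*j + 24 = (j - 6)*(j - 4)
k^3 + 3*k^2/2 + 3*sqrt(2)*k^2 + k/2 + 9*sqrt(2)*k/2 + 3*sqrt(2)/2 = (k + 1/2)*(k + 1)*(k + 3*sqrt(2))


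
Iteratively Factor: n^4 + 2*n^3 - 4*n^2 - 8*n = (n)*(n^3 + 2*n^2 - 4*n - 8) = n*(n + 2)*(n^2 - 4) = n*(n - 2)*(n + 2)*(n + 2)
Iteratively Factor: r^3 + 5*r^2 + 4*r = (r)*(r^2 + 5*r + 4) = r*(r + 4)*(r + 1)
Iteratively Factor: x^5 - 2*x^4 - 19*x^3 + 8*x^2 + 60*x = (x + 3)*(x^4 - 5*x^3 - 4*x^2 + 20*x) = x*(x + 3)*(x^3 - 5*x^2 - 4*x + 20) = x*(x - 2)*(x + 3)*(x^2 - 3*x - 10) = x*(x - 5)*(x - 2)*(x + 3)*(x + 2)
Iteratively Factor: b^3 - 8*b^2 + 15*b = (b)*(b^2 - 8*b + 15) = b*(b - 5)*(b - 3)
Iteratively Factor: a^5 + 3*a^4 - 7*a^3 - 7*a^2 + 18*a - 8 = (a + 2)*(a^4 + a^3 - 9*a^2 + 11*a - 4) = (a + 2)*(a + 4)*(a^3 - 3*a^2 + 3*a - 1) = (a - 1)*(a + 2)*(a + 4)*(a^2 - 2*a + 1) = (a - 1)^2*(a + 2)*(a + 4)*(a - 1)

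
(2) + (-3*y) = 2 - 3*y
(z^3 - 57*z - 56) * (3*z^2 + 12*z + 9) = 3*z^5 + 12*z^4 - 162*z^3 - 852*z^2 - 1185*z - 504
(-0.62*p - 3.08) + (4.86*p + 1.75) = 4.24*p - 1.33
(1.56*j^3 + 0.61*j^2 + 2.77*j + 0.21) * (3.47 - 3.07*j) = -4.7892*j^4 + 3.5405*j^3 - 6.3872*j^2 + 8.9672*j + 0.7287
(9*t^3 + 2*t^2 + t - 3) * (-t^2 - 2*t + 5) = -9*t^5 - 20*t^4 + 40*t^3 + 11*t^2 + 11*t - 15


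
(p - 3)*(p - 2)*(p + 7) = p^3 + 2*p^2 - 29*p + 42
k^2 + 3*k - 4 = (k - 1)*(k + 4)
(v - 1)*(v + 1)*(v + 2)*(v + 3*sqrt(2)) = v^4 + 2*v^3 + 3*sqrt(2)*v^3 - v^2 + 6*sqrt(2)*v^2 - 3*sqrt(2)*v - 2*v - 6*sqrt(2)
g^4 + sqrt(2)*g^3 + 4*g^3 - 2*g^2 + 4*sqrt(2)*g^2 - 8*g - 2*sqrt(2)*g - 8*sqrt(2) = (g + 4)*(g - sqrt(2))*(g + sqrt(2))^2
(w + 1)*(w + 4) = w^2 + 5*w + 4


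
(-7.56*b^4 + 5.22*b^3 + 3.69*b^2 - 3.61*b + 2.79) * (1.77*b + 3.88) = -13.3812*b^5 - 20.0934*b^4 + 26.7849*b^3 + 7.9275*b^2 - 9.0685*b + 10.8252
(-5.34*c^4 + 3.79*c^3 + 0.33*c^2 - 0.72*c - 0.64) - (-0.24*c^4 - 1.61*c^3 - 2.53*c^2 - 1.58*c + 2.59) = -5.1*c^4 + 5.4*c^3 + 2.86*c^2 + 0.86*c - 3.23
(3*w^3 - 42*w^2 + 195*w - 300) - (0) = 3*w^3 - 42*w^2 + 195*w - 300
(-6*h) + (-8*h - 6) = -14*h - 6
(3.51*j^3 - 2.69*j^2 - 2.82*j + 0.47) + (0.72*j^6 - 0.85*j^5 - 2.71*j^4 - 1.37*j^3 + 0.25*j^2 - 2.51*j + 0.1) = 0.72*j^6 - 0.85*j^5 - 2.71*j^4 + 2.14*j^3 - 2.44*j^2 - 5.33*j + 0.57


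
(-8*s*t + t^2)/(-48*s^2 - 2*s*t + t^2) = t/(6*s + t)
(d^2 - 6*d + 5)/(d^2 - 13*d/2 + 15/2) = 2*(d - 1)/(2*d - 3)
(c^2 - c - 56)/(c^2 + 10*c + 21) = (c - 8)/(c + 3)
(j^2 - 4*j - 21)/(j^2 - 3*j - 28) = (j + 3)/(j + 4)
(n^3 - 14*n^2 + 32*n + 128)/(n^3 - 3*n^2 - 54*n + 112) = (n^2 - 6*n - 16)/(n^2 + 5*n - 14)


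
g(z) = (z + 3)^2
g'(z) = 2*z + 6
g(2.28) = 27.88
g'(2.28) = 10.56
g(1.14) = 17.14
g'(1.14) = 8.28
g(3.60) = 43.56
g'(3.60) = 13.20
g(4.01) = 49.14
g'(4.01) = 14.02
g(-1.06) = 3.76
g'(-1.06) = 3.88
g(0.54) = 12.53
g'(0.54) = 7.08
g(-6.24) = 10.50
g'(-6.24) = -6.48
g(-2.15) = 0.72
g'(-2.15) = 1.70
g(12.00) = 225.00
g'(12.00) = 30.00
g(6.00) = 81.00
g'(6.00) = 18.00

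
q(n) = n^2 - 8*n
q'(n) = 2*n - 8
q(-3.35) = 38.02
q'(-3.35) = -14.70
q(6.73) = -8.55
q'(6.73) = 5.46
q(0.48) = -3.61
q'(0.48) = -7.04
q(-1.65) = 15.92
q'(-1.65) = -11.30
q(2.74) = -14.41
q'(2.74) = -2.52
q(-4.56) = 57.27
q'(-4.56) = -17.12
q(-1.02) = 9.20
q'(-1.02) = -10.04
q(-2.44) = 25.47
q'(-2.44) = -12.88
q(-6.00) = 84.00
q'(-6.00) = -20.00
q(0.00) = 0.00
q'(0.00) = -8.00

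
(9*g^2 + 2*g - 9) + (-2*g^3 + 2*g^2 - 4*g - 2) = -2*g^3 + 11*g^2 - 2*g - 11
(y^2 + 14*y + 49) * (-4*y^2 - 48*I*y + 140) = -4*y^4 - 56*y^3 - 48*I*y^3 - 56*y^2 - 672*I*y^2 + 1960*y - 2352*I*y + 6860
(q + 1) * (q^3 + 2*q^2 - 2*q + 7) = q^4 + 3*q^3 + 5*q + 7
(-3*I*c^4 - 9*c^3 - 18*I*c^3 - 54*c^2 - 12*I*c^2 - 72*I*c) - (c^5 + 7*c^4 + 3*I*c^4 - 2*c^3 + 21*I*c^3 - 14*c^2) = -c^5 - 7*c^4 - 6*I*c^4 - 7*c^3 - 39*I*c^3 - 40*c^2 - 12*I*c^2 - 72*I*c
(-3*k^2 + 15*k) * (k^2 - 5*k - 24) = -3*k^4 + 30*k^3 - 3*k^2 - 360*k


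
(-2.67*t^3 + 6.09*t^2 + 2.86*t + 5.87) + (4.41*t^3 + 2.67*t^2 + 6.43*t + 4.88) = 1.74*t^3 + 8.76*t^2 + 9.29*t + 10.75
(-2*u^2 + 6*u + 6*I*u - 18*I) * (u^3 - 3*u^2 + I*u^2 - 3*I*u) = -2*u^5 + 12*u^4 + 4*I*u^4 - 24*u^3 - 24*I*u^3 + 36*u^2 + 36*I*u^2 - 54*u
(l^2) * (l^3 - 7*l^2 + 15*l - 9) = l^5 - 7*l^4 + 15*l^3 - 9*l^2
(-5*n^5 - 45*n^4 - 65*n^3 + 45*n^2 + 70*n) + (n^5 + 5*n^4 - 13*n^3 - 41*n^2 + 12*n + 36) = -4*n^5 - 40*n^4 - 78*n^3 + 4*n^2 + 82*n + 36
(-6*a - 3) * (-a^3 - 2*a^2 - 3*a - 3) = 6*a^4 + 15*a^3 + 24*a^2 + 27*a + 9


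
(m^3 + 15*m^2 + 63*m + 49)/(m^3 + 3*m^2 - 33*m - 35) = (m + 7)/(m - 5)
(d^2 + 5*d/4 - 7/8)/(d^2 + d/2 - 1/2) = (d + 7/4)/(d + 1)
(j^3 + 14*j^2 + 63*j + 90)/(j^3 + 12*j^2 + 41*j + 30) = (j + 3)/(j + 1)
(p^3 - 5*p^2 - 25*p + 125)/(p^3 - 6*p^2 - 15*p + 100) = (p + 5)/(p + 4)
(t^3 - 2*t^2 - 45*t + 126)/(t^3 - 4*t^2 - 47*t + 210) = (t - 3)/(t - 5)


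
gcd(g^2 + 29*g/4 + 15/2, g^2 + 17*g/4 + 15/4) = g + 5/4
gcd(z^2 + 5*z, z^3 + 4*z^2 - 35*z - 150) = z + 5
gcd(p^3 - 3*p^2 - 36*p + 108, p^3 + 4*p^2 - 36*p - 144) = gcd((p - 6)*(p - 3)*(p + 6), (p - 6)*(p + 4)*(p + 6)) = p^2 - 36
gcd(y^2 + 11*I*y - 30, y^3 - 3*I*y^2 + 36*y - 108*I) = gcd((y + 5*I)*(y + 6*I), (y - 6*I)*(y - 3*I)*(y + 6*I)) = y + 6*I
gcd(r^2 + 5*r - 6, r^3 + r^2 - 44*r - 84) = r + 6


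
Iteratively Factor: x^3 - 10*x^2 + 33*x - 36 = (x - 4)*(x^2 - 6*x + 9) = (x - 4)*(x - 3)*(x - 3)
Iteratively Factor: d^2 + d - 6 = (d - 2)*(d + 3)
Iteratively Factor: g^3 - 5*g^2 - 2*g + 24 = (g - 3)*(g^2 - 2*g - 8) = (g - 4)*(g - 3)*(g + 2)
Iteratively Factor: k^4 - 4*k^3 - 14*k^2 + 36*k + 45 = (k - 5)*(k^3 + k^2 - 9*k - 9) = (k - 5)*(k + 1)*(k^2 - 9) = (k - 5)*(k - 3)*(k + 1)*(k + 3)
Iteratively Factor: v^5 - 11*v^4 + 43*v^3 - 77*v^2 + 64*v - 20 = (v - 2)*(v^4 - 9*v^3 + 25*v^2 - 27*v + 10) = (v - 2)*(v - 1)*(v^3 - 8*v^2 + 17*v - 10) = (v - 2)^2*(v - 1)*(v^2 - 6*v + 5) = (v - 5)*(v - 2)^2*(v - 1)*(v - 1)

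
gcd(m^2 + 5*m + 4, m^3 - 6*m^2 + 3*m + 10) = m + 1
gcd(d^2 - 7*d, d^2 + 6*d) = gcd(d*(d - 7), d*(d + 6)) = d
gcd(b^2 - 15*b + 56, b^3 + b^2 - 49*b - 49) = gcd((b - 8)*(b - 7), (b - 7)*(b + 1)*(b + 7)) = b - 7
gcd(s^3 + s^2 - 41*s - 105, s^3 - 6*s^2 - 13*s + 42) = s^2 - 4*s - 21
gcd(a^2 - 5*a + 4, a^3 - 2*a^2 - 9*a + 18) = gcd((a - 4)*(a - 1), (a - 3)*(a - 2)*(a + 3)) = 1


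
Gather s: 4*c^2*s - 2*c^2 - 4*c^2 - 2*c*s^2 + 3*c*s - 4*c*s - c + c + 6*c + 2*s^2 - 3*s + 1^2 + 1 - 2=-6*c^2 + 6*c + s^2*(2 - 2*c) + s*(4*c^2 - c - 3)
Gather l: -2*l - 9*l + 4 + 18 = 22 - 11*l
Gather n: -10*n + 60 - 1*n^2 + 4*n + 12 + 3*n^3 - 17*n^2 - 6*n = 3*n^3 - 18*n^2 - 12*n + 72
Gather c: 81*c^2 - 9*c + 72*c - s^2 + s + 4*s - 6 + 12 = 81*c^2 + 63*c - s^2 + 5*s + 6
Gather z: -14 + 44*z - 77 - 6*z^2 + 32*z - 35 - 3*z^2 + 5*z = -9*z^2 + 81*z - 126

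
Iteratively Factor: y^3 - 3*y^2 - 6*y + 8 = (y - 4)*(y^2 + y - 2) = (y - 4)*(y - 1)*(y + 2)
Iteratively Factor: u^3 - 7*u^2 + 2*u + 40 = (u + 2)*(u^2 - 9*u + 20) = (u - 4)*(u + 2)*(u - 5)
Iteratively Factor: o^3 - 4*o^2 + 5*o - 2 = (o - 2)*(o^2 - 2*o + 1) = (o - 2)*(o - 1)*(o - 1)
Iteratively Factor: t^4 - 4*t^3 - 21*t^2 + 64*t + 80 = (t + 4)*(t^3 - 8*t^2 + 11*t + 20) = (t - 4)*(t + 4)*(t^2 - 4*t - 5) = (t - 4)*(t + 1)*(t + 4)*(t - 5)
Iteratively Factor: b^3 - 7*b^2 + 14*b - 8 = (b - 4)*(b^2 - 3*b + 2) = (b - 4)*(b - 2)*(b - 1)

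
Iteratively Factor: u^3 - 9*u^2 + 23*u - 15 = (u - 3)*(u^2 - 6*u + 5) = (u - 5)*(u - 3)*(u - 1)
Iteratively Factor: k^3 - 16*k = (k - 4)*(k^2 + 4*k) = k*(k - 4)*(k + 4)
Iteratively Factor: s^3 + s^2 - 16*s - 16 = (s + 1)*(s^2 - 16) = (s - 4)*(s + 1)*(s + 4)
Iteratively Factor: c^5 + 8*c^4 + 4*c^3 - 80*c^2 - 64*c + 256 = (c + 4)*(c^4 + 4*c^3 - 12*c^2 - 32*c + 64) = (c - 2)*(c + 4)*(c^3 + 6*c^2 - 32) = (c - 2)*(c + 4)^2*(c^2 + 2*c - 8) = (c - 2)*(c + 4)^3*(c - 2)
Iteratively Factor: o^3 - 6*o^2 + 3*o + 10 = (o - 2)*(o^2 - 4*o - 5) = (o - 5)*(o - 2)*(o + 1)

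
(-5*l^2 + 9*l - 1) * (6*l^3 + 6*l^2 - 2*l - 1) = -30*l^5 + 24*l^4 + 58*l^3 - 19*l^2 - 7*l + 1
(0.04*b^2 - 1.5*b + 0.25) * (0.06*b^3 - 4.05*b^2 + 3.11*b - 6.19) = 0.0024*b^5 - 0.252*b^4 + 6.2144*b^3 - 5.9251*b^2 + 10.0625*b - 1.5475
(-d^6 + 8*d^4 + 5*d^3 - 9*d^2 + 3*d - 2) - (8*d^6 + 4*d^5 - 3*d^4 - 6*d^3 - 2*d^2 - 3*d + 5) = -9*d^6 - 4*d^5 + 11*d^4 + 11*d^3 - 7*d^2 + 6*d - 7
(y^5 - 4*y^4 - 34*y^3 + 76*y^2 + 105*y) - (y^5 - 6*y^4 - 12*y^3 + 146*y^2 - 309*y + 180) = 2*y^4 - 22*y^3 - 70*y^2 + 414*y - 180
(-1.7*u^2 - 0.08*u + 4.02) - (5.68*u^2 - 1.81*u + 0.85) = -7.38*u^2 + 1.73*u + 3.17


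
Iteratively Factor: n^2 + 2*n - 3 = (n - 1)*(n + 3)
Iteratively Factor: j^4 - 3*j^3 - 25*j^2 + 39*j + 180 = (j - 4)*(j^3 + j^2 - 21*j - 45) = (j - 5)*(j - 4)*(j^2 + 6*j + 9) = (j - 5)*(j - 4)*(j + 3)*(j + 3)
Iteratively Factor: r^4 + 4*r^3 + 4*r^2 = (r)*(r^3 + 4*r^2 + 4*r) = r*(r + 2)*(r^2 + 2*r) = r^2*(r + 2)*(r + 2)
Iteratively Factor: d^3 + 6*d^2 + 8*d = (d + 2)*(d^2 + 4*d) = d*(d + 2)*(d + 4)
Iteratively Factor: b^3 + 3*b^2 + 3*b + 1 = (b + 1)*(b^2 + 2*b + 1) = (b + 1)^2*(b + 1)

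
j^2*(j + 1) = j^3 + j^2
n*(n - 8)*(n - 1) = n^3 - 9*n^2 + 8*n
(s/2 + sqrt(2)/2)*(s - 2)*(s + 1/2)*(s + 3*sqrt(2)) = s^4/2 - 3*s^3/4 + 2*sqrt(2)*s^3 - 3*sqrt(2)*s^2 + 5*s^2/2 - 9*s/2 - 2*sqrt(2)*s - 3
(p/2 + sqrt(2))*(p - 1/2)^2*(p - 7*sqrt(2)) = p^4/2 - 5*sqrt(2)*p^3/2 - p^3/2 - 111*p^2/8 + 5*sqrt(2)*p^2/2 - 5*sqrt(2)*p/8 + 14*p - 7/2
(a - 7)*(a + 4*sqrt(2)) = a^2 - 7*a + 4*sqrt(2)*a - 28*sqrt(2)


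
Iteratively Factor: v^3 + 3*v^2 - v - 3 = (v + 3)*(v^2 - 1) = (v - 1)*(v + 3)*(v + 1)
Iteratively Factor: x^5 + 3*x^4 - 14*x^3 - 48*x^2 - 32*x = (x)*(x^4 + 3*x^3 - 14*x^2 - 48*x - 32) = x*(x + 4)*(x^3 - x^2 - 10*x - 8) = x*(x - 4)*(x + 4)*(x^2 + 3*x + 2) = x*(x - 4)*(x + 1)*(x + 4)*(x + 2)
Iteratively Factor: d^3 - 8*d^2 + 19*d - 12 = (d - 3)*(d^2 - 5*d + 4) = (d - 4)*(d - 3)*(d - 1)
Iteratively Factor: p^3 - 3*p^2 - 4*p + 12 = (p - 3)*(p^2 - 4) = (p - 3)*(p - 2)*(p + 2)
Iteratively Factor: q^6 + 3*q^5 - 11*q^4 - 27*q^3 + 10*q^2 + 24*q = (q + 2)*(q^5 + q^4 - 13*q^3 - q^2 + 12*q) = (q + 1)*(q + 2)*(q^4 - 13*q^2 + 12*q) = q*(q + 1)*(q + 2)*(q^3 - 13*q + 12) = q*(q + 1)*(q + 2)*(q + 4)*(q^2 - 4*q + 3) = q*(q - 3)*(q + 1)*(q + 2)*(q + 4)*(q - 1)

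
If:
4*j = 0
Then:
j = 0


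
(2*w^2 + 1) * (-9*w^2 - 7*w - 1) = -18*w^4 - 14*w^3 - 11*w^2 - 7*w - 1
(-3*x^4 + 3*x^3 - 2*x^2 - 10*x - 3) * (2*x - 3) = -6*x^5 + 15*x^4 - 13*x^3 - 14*x^2 + 24*x + 9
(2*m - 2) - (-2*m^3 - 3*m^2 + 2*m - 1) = 2*m^3 + 3*m^2 - 1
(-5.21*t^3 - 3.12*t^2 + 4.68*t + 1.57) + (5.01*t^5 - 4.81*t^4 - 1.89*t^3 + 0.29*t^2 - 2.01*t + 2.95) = 5.01*t^5 - 4.81*t^4 - 7.1*t^3 - 2.83*t^2 + 2.67*t + 4.52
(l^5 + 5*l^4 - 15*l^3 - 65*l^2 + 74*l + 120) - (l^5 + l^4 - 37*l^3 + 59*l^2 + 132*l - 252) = 4*l^4 + 22*l^3 - 124*l^2 - 58*l + 372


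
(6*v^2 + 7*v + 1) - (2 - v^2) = 7*v^2 + 7*v - 1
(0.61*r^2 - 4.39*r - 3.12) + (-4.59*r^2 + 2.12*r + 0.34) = -3.98*r^2 - 2.27*r - 2.78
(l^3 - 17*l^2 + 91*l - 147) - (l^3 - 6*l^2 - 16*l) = -11*l^2 + 107*l - 147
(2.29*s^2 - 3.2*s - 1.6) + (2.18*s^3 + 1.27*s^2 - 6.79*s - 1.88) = 2.18*s^3 + 3.56*s^2 - 9.99*s - 3.48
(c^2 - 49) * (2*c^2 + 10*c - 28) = 2*c^4 + 10*c^3 - 126*c^2 - 490*c + 1372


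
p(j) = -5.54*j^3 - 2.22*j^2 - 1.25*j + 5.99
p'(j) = -16.62*j^2 - 4.44*j - 1.25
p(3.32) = -225.36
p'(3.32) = -199.18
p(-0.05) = 6.05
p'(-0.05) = -1.07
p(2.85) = -143.85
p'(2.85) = -148.90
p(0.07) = 5.89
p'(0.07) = -1.64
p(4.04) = -400.60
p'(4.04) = -290.45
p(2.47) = -94.12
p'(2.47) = -113.61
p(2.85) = -143.85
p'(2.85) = -148.90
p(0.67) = 2.49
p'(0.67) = -11.69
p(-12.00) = 9274.43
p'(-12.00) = -2341.25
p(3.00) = -167.32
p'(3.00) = -164.15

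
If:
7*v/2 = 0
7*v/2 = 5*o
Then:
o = 0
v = 0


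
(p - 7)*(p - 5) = p^2 - 12*p + 35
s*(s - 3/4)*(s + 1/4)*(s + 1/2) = s^4 - 7*s^2/16 - 3*s/32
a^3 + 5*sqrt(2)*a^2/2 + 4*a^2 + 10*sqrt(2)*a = a*(a + 4)*(a + 5*sqrt(2)/2)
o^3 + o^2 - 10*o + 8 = (o - 2)*(o - 1)*(o + 4)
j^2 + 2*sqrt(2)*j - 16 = (j - 2*sqrt(2))*(j + 4*sqrt(2))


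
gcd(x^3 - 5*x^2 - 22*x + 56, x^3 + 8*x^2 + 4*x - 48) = x^2 + 2*x - 8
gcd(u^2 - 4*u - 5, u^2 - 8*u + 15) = u - 5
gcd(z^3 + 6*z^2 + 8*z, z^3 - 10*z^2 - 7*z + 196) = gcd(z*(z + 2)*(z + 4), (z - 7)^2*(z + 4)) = z + 4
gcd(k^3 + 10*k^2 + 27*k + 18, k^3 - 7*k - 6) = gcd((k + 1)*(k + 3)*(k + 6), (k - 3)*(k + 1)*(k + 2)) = k + 1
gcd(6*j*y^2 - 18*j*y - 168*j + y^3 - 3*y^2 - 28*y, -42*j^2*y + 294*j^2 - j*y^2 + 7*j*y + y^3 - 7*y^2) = 6*j*y - 42*j + y^2 - 7*y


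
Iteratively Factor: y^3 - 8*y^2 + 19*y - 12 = (y - 4)*(y^2 - 4*y + 3) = (y - 4)*(y - 1)*(y - 3)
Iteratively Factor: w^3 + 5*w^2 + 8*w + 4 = (w + 2)*(w^2 + 3*w + 2) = (w + 1)*(w + 2)*(w + 2)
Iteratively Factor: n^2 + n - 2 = (n + 2)*(n - 1)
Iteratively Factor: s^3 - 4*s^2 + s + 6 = (s - 2)*(s^2 - 2*s - 3) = (s - 2)*(s + 1)*(s - 3)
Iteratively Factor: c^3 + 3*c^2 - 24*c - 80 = (c + 4)*(c^2 - c - 20) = (c - 5)*(c + 4)*(c + 4)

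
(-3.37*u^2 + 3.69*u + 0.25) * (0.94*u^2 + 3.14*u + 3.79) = -3.1678*u^4 - 7.1132*u^3 - 0.950700000000001*u^2 + 14.7701*u + 0.9475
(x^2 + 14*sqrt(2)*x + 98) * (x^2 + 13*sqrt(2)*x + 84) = x^4 + 27*sqrt(2)*x^3 + 546*x^2 + 2450*sqrt(2)*x + 8232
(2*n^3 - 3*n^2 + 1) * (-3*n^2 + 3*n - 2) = -6*n^5 + 15*n^4 - 13*n^3 + 3*n^2 + 3*n - 2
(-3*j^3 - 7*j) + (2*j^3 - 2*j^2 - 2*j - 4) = -j^3 - 2*j^2 - 9*j - 4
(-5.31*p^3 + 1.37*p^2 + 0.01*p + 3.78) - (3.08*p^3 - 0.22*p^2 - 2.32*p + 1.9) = -8.39*p^3 + 1.59*p^2 + 2.33*p + 1.88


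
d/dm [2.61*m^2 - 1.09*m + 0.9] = 5.22*m - 1.09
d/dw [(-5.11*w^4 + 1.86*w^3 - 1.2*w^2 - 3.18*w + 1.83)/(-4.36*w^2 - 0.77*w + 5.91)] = (44.5592*w^5 + 3.6945*w^4 - 123.6648*w^3 + 20.037*w^2 + 1.7736*w - 17.3847)/(19.0096*w^4 + 6.7144*w^3 - 50.9423*w^2 - 9.1014*w + 34.9281)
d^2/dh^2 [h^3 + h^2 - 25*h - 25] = 6*h + 2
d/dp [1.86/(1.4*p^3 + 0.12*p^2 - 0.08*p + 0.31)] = (-7.812*p^2 - 0.4464*p + 0.1488)/(1.4*p^3 + 0.12*p^2 - 0.08*p + 0.31)^2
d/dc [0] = 0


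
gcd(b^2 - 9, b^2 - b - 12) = b + 3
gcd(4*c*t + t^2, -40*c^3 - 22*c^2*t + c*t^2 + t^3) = 4*c + t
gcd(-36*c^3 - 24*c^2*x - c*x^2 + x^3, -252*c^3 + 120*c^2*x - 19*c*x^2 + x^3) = -6*c + x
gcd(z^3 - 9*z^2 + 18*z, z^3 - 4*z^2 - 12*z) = z^2 - 6*z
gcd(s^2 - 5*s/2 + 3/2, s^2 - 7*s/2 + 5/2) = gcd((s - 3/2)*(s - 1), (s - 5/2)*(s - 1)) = s - 1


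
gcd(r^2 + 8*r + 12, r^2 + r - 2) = r + 2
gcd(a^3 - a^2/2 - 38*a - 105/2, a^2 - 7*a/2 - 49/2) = a - 7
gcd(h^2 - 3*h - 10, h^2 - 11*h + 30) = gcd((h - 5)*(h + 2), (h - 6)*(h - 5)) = h - 5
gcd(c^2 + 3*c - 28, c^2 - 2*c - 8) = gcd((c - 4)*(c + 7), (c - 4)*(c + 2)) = c - 4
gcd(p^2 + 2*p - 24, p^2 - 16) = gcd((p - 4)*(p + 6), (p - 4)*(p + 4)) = p - 4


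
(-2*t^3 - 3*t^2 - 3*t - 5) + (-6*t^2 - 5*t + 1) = -2*t^3 - 9*t^2 - 8*t - 4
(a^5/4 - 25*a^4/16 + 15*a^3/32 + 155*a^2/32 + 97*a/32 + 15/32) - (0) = a^5/4 - 25*a^4/16 + 15*a^3/32 + 155*a^2/32 + 97*a/32 + 15/32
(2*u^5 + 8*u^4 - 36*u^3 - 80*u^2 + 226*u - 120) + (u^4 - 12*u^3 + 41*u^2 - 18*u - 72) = 2*u^5 + 9*u^4 - 48*u^3 - 39*u^2 + 208*u - 192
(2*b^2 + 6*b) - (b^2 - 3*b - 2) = b^2 + 9*b + 2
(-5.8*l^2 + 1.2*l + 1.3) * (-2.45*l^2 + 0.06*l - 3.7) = 14.21*l^4 - 3.288*l^3 + 18.347*l^2 - 4.362*l - 4.81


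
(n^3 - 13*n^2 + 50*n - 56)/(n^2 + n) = (n^3 - 13*n^2 + 50*n - 56)/(n*(n + 1))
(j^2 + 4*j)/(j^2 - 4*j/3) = 3*(j + 4)/(3*j - 4)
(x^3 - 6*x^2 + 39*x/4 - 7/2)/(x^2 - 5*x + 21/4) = (2*x^2 - 5*x + 2)/(2*x - 3)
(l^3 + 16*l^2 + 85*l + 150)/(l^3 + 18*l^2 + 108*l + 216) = (l^2 + 10*l + 25)/(l^2 + 12*l + 36)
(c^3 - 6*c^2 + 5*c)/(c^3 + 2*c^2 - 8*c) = (c^2 - 6*c + 5)/(c^2 + 2*c - 8)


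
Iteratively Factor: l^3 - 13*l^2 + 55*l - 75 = (l - 3)*(l^2 - 10*l + 25) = (l - 5)*(l - 3)*(l - 5)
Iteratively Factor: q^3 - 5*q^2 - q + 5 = (q + 1)*(q^2 - 6*q + 5) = (q - 1)*(q + 1)*(q - 5)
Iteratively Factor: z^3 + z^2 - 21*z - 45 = (z + 3)*(z^2 - 2*z - 15) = (z + 3)^2*(z - 5)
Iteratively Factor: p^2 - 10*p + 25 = (p - 5)*(p - 5)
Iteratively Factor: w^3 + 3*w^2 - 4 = (w - 1)*(w^2 + 4*w + 4) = (w - 1)*(w + 2)*(w + 2)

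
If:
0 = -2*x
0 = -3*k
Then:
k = 0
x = 0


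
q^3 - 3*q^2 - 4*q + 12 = (q - 3)*(q - 2)*(q + 2)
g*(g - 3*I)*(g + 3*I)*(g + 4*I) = g^4 + 4*I*g^3 + 9*g^2 + 36*I*g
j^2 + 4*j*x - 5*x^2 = (j - x)*(j + 5*x)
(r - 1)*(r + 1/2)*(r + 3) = r^3 + 5*r^2/2 - 2*r - 3/2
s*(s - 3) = s^2 - 3*s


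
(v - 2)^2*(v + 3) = v^3 - v^2 - 8*v + 12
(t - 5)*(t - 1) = t^2 - 6*t + 5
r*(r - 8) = r^2 - 8*r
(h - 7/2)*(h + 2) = h^2 - 3*h/2 - 7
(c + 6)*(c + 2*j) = c^2 + 2*c*j + 6*c + 12*j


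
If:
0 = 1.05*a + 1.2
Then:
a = -1.14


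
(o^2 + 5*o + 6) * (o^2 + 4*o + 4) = o^4 + 9*o^3 + 30*o^2 + 44*o + 24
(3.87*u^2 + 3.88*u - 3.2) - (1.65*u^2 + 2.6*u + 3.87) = 2.22*u^2 + 1.28*u - 7.07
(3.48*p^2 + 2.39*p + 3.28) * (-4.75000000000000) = -16.53*p^2 - 11.3525*p - 15.58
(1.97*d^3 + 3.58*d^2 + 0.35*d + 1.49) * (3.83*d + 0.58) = 7.5451*d^4 + 14.854*d^3 + 3.4169*d^2 + 5.9097*d + 0.8642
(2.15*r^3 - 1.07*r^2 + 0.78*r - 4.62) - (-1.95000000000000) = 2.15*r^3 - 1.07*r^2 + 0.78*r - 2.67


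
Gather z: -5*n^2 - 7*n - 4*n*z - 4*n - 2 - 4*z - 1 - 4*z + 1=-5*n^2 - 11*n + z*(-4*n - 8) - 2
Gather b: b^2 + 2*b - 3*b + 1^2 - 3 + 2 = b^2 - b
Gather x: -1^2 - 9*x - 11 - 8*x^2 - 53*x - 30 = -8*x^2 - 62*x - 42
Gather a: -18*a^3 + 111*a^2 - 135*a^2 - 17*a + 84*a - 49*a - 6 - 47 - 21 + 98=-18*a^3 - 24*a^2 + 18*a + 24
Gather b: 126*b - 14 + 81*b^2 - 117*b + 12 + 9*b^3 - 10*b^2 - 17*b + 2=9*b^3 + 71*b^2 - 8*b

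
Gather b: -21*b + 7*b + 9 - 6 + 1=4 - 14*b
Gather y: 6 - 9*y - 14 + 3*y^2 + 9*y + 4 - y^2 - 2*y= 2*y^2 - 2*y - 4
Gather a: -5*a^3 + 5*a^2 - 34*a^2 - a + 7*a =-5*a^3 - 29*a^2 + 6*a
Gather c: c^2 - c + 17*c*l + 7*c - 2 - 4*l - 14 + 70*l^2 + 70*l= c^2 + c*(17*l + 6) + 70*l^2 + 66*l - 16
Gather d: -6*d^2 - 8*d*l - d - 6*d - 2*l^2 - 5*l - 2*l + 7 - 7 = -6*d^2 + d*(-8*l - 7) - 2*l^2 - 7*l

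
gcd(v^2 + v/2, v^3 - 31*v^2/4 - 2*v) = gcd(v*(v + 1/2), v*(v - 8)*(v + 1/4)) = v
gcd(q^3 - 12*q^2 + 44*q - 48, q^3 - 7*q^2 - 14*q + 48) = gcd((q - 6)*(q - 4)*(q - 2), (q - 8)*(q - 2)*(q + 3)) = q - 2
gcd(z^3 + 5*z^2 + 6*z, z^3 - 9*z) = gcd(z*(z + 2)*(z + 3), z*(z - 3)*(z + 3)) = z^2 + 3*z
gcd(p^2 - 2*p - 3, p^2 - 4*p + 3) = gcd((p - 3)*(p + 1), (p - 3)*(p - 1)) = p - 3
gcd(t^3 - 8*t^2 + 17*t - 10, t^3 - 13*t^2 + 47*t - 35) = t^2 - 6*t + 5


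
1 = 1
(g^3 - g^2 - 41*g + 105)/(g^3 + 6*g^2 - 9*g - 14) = (g^2 - 8*g + 15)/(g^2 - g - 2)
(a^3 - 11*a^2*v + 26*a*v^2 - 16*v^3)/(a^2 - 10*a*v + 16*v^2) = a - v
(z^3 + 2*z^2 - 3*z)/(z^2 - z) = z + 3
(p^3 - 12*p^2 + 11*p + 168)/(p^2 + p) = (p^3 - 12*p^2 + 11*p + 168)/(p*(p + 1))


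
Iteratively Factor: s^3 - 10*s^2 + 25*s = (s - 5)*(s^2 - 5*s) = (s - 5)^2*(s)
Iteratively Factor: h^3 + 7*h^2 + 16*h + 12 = (h + 3)*(h^2 + 4*h + 4) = (h + 2)*(h + 3)*(h + 2)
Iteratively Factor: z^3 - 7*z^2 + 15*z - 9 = (z - 3)*(z^2 - 4*z + 3) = (z - 3)*(z - 1)*(z - 3)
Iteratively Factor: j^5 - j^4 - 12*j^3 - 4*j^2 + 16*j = (j - 1)*(j^4 - 12*j^2 - 16*j) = (j - 1)*(j + 2)*(j^3 - 2*j^2 - 8*j) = (j - 1)*(j + 2)^2*(j^2 - 4*j) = j*(j - 1)*(j + 2)^2*(j - 4)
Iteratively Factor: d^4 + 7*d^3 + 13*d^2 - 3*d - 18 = (d - 1)*(d^3 + 8*d^2 + 21*d + 18) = (d - 1)*(d + 3)*(d^2 + 5*d + 6) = (d - 1)*(d + 3)^2*(d + 2)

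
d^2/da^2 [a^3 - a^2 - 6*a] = 6*a - 2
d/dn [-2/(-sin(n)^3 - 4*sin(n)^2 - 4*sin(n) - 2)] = -2*(3*sin(n)^2 + 8*sin(n) + 4)*cos(n)/(sin(n)^3 + 4*sin(n)^2 + 4*sin(n) + 2)^2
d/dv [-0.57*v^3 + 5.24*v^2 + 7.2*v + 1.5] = -1.71*v^2 + 10.48*v + 7.2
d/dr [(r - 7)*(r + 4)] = 2*r - 3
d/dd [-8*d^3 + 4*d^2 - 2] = 8*d*(1 - 3*d)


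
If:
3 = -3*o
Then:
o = -1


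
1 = 1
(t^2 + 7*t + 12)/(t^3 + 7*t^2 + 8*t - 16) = (t + 3)/(t^2 + 3*t - 4)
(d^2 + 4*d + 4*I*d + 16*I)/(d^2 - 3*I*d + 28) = (d + 4)/(d - 7*I)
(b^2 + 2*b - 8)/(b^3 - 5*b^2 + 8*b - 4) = (b + 4)/(b^2 - 3*b + 2)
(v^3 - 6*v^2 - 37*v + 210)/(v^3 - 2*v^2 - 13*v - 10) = (v^2 - v - 42)/(v^2 + 3*v + 2)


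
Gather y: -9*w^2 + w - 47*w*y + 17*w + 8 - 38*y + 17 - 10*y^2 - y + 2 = -9*w^2 + 18*w - 10*y^2 + y*(-47*w - 39) + 27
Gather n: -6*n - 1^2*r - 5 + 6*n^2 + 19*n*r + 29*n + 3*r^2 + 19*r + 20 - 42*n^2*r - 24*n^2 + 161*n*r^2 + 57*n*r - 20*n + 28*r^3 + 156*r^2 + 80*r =n^2*(-42*r - 18) + n*(161*r^2 + 76*r + 3) + 28*r^3 + 159*r^2 + 98*r + 15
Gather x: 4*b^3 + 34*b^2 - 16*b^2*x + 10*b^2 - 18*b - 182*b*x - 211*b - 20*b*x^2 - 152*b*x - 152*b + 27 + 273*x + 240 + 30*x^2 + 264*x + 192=4*b^3 + 44*b^2 - 381*b + x^2*(30 - 20*b) + x*(-16*b^2 - 334*b + 537) + 459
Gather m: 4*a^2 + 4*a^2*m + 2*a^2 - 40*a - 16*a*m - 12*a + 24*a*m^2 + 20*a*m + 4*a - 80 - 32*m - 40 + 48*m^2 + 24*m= 6*a^2 - 48*a + m^2*(24*a + 48) + m*(4*a^2 + 4*a - 8) - 120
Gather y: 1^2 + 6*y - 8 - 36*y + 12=5 - 30*y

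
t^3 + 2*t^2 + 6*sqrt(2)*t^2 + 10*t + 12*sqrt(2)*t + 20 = (t + 2)*(t + sqrt(2))*(t + 5*sqrt(2))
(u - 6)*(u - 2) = u^2 - 8*u + 12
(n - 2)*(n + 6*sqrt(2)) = n^2 - 2*n + 6*sqrt(2)*n - 12*sqrt(2)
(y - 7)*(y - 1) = y^2 - 8*y + 7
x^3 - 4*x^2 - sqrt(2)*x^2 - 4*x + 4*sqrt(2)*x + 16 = (x - 4)*(x - 2*sqrt(2))*(x + sqrt(2))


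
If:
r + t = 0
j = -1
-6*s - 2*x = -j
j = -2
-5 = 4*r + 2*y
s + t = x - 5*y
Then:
No Solution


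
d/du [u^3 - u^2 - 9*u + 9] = 3*u^2 - 2*u - 9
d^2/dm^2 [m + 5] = 0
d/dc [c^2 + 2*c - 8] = 2*c + 2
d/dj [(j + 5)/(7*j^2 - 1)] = (7*j^2 - 14*j*(j + 5) - 1)/(7*j^2 - 1)^2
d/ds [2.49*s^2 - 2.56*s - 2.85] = 4.98*s - 2.56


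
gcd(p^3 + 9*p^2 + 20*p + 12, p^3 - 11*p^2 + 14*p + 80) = p + 2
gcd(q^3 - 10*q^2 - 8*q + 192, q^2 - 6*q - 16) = q - 8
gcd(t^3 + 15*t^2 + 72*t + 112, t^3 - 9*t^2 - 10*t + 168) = t + 4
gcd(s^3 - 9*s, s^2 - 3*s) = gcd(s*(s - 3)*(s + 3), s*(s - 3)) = s^2 - 3*s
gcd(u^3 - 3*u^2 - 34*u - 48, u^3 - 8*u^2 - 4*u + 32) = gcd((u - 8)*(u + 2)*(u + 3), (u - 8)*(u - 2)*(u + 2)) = u^2 - 6*u - 16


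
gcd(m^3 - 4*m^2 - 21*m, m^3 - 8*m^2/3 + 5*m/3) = m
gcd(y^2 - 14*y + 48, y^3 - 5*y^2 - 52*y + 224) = y - 8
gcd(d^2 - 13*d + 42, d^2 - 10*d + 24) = d - 6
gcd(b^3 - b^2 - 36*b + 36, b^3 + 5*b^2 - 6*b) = b^2 + 5*b - 6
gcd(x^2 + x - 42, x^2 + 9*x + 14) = x + 7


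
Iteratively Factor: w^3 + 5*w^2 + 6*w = (w + 2)*(w^2 + 3*w) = (w + 2)*(w + 3)*(w)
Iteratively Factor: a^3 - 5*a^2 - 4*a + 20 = (a + 2)*(a^2 - 7*a + 10) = (a - 5)*(a + 2)*(a - 2)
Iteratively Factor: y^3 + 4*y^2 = (y)*(y^2 + 4*y) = y*(y + 4)*(y)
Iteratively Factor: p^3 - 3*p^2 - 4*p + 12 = (p + 2)*(p^2 - 5*p + 6) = (p - 3)*(p + 2)*(p - 2)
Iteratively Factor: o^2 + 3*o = (o + 3)*(o)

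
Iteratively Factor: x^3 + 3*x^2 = (x)*(x^2 + 3*x) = x*(x + 3)*(x)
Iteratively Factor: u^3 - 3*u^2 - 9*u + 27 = (u - 3)*(u^2 - 9) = (u - 3)*(u + 3)*(u - 3)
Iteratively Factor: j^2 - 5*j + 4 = (j - 1)*(j - 4)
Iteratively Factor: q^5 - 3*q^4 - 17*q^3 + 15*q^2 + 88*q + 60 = (q - 3)*(q^4 - 17*q^2 - 36*q - 20) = (q - 3)*(q + 1)*(q^3 - q^2 - 16*q - 20) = (q - 3)*(q + 1)*(q + 2)*(q^2 - 3*q - 10) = (q - 3)*(q + 1)*(q + 2)^2*(q - 5)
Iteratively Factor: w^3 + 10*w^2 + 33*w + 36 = (w + 4)*(w^2 + 6*w + 9) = (w + 3)*(w + 4)*(w + 3)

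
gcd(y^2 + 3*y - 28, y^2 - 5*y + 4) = y - 4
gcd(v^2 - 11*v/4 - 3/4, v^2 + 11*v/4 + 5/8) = v + 1/4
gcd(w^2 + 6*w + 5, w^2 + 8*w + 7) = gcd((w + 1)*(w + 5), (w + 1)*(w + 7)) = w + 1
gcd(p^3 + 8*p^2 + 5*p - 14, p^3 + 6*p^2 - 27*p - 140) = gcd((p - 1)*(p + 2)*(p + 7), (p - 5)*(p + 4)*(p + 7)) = p + 7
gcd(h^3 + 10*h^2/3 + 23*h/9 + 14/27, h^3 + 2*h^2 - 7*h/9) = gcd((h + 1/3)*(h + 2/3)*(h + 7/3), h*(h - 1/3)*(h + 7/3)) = h + 7/3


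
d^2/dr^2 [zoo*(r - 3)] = 0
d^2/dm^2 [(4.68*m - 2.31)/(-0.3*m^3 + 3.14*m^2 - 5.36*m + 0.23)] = (-2.5272*m^5 + 28.94616*m^4 - 112.051296*m^3 + 155.065896*m^2 - 212.033628*m + 117.85518)/(0.027*m^9 - 0.8478*m^8 + 10.32084*m^7 - 61.315964*m^6 + 185.698968*m^5 - 279.654996*m^4 + 177.264218*m^3 - 20.321742*m^2 + 0.850632*m - 0.012167)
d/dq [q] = 1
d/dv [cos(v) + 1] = -sin(v)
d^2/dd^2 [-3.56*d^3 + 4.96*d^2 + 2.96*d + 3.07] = 9.92 - 21.36*d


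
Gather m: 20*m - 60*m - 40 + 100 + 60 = 120 - 40*m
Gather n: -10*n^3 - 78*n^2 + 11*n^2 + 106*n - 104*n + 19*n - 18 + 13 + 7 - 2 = -10*n^3 - 67*n^2 + 21*n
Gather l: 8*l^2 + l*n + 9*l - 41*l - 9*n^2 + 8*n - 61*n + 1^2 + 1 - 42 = 8*l^2 + l*(n - 32) - 9*n^2 - 53*n - 40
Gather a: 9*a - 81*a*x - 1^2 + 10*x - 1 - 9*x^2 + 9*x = a*(9 - 81*x) - 9*x^2 + 19*x - 2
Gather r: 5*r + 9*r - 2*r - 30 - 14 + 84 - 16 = 12*r + 24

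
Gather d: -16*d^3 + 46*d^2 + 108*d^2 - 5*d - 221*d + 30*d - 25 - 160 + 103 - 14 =-16*d^3 + 154*d^2 - 196*d - 96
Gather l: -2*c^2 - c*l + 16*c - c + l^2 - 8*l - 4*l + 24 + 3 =-2*c^2 + 15*c + l^2 + l*(-c - 12) + 27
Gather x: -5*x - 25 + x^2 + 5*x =x^2 - 25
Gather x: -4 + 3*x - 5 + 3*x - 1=6*x - 10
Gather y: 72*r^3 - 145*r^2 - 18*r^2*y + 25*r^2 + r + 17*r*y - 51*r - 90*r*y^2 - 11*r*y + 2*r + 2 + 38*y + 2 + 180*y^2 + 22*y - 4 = 72*r^3 - 120*r^2 - 48*r + y^2*(180 - 90*r) + y*(-18*r^2 + 6*r + 60)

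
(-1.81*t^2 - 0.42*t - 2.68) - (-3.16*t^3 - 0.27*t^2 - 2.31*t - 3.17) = 3.16*t^3 - 1.54*t^2 + 1.89*t + 0.49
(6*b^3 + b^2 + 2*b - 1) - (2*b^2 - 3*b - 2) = 6*b^3 - b^2 + 5*b + 1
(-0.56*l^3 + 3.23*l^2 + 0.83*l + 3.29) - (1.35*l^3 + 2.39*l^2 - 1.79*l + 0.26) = -1.91*l^3 + 0.84*l^2 + 2.62*l + 3.03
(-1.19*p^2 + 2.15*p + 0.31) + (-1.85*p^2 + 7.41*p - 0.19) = -3.04*p^2 + 9.56*p + 0.12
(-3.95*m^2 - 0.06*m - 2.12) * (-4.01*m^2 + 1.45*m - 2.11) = 15.8395*m^4 - 5.4869*m^3 + 16.7487*m^2 - 2.9474*m + 4.4732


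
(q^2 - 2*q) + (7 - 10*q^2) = -9*q^2 - 2*q + 7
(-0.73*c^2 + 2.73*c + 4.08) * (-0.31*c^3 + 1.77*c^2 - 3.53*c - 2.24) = 0.2263*c^5 - 2.1384*c^4 + 6.1442*c^3 - 0.780099999999998*c^2 - 20.5176*c - 9.1392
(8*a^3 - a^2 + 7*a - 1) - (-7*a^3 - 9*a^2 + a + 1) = 15*a^3 + 8*a^2 + 6*a - 2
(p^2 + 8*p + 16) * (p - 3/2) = p^3 + 13*p^2/2 + 4*p - 24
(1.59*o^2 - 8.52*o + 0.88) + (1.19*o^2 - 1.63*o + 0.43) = 2.78*o^2 - 10.15*o + 1.31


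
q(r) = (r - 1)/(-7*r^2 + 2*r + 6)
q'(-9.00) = 0.00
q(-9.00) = 0.02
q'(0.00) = 0.22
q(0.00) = -0.17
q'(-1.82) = 0.13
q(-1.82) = 0.14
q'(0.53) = 0.10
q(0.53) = -0.09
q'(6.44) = 0.00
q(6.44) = -0.02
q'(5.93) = 0.00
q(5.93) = -0.02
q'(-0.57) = 2.73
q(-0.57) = -0.61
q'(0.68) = 0.10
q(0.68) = -0.08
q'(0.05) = 0.20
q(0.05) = -0.16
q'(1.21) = 0.39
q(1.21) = -0.11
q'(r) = (r - 1)*(14*r - 2)/(-7*r^2 + 2*r + 6)^2 + 1/(-7*r^2 + 2*r + 6) = (7*r^2 - 14*r + 8)/(49*r^4 - 28*r^3 - 80*r^2 + 24*r + 36)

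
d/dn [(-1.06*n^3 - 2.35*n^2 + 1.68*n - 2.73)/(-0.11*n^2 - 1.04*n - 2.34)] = (0.1166*n^4 + 2.2048*n^3 + 10.07*n^2 + 10.3974*n - 6.7704)/(0.0121*n^4 + 0.2288*n^3 + 1.5964*n^2 + 4.8672*n + 5.4756)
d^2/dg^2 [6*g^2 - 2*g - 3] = 12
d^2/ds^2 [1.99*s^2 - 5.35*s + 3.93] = 3.98000000000000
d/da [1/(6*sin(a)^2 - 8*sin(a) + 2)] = (2 - 3*sin(a))*cos(a)/(3*sin(a)^2 - 4*sin(a) + 1)^2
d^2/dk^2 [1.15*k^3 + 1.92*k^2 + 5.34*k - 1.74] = 6.9*k + 3.84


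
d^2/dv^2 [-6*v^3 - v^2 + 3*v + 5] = -36*v - 2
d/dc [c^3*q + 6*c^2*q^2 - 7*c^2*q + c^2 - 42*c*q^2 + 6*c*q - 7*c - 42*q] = 3*c^2*q + 12*c*q^2 - 14*c*q + 2*c - 42*q^2 + 6*q - 7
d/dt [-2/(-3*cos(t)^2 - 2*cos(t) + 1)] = 4*(3*cos(t) + 1)*sin(t)/(3*cos(t)^2 + 2*cos(t) - 1)^2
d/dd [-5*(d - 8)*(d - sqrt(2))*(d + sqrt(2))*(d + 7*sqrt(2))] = -20*d^3 - 105*sqrt(2)*d^2 + 120*d^2 + 20*d + 560*sqrt(2)*d - 80 + 70*sqrt(2)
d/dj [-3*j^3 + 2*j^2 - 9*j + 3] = -9*j^2 + 4*j - 9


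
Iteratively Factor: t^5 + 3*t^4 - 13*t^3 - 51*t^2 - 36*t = (t + 3)*(t^4 - 13*t^2 - 12*t) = (t + 1)*(t + 3)*(t^3 - t^2 - 12*t) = (t - 4)*(t + 1)*(t + 3)*(t^2 + 3*t) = (t - 4)*(t + 1)*(t + 3)^2*(t)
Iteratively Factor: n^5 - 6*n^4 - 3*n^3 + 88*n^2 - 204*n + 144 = (n + 4)*(n^4 - 10*n^3 + 37*n^2 - 60*n + 36) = (n - 2)*(n + 4)*(n^3 - 8*n^2 + 21*n - 18) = (n - 2)^2*(n + 4)*(n^2 - 6*n + 9) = (n - 3)*(n - 2)^2*(n + 4)*(n - 3)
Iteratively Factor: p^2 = (p)*(p)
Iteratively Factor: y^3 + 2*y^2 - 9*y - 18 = (y - 3)*(y^2 + 5*y + 6) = (y - 3)*(y + 2)*(y + 3)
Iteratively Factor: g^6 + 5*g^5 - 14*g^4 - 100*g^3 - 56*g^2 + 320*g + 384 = (g - 2)*(g^5 + 7*g^4 - 100*g^2 - 256*g - 192) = (g - 2)*(g + 2)*(g^4 + 5*g^3 - 10*g^2 - 80*g - 96) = (g - 2)*(g + 2)*(g + 4)*(g^3 + g^2 - 14*g - 24) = (g - 4)*(g - 2)*(g + 2)*(g + 4)*(g^2 + 5*g + 6) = (g - 4)*(g - 2)*(g + 2)*(g + 3)*(g + 4)*(g + 2)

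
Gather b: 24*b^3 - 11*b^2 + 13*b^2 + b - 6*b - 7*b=24*b^3 + 2*b^2 - 12*b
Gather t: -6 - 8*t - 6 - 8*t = -16*t - 12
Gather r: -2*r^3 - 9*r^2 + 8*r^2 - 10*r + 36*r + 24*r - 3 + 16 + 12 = -2*r^3 - r^2 + 50*r + 25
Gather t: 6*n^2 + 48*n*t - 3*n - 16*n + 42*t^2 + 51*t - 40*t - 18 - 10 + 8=6*n^2 - 19*n + 42*t^2 + t*(48*n + 11) - 20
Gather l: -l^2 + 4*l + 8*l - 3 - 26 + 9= -l^2 + 12*l - 20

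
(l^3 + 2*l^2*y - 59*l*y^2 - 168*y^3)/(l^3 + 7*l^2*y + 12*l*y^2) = (l^2 - l*y - 56*y^2)/(l*(l + 4*y))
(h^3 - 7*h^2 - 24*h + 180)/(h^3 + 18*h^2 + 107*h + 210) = (h^2 - 12*h + 36)/(h^2 + 13*h + 42)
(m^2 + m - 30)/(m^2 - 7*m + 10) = (m + 6)/(m - 2)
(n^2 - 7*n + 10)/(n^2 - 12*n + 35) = (n - 2)/(n - 7)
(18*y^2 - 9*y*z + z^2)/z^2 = 18*y^2/z^2 - 9*y/z + 1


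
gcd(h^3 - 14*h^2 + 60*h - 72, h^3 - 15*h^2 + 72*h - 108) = h^2 - 12*h + 36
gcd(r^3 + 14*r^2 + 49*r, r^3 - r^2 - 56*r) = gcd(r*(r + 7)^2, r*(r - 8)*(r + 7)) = r^2 + 7*r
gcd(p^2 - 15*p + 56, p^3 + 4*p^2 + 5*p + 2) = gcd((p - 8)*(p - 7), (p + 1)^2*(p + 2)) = 1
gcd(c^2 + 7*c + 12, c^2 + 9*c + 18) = c + 3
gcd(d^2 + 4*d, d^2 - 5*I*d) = d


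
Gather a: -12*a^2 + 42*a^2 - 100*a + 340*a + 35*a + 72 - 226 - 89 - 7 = 30*a^2 + 275*a - 250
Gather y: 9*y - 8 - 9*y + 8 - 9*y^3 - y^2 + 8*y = -9*y^3 - y^2 + 8*y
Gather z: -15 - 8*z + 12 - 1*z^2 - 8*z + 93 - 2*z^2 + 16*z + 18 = 108 - 3*z^2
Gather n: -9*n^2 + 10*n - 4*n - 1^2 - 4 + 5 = -9*n^2 + 6*n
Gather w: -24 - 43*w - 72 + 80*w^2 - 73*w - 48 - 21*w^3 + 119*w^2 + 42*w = -21*w^3 + 199*w^2 - 74*w - 144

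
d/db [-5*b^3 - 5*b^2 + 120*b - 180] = -15*b^2 - 10*b + 120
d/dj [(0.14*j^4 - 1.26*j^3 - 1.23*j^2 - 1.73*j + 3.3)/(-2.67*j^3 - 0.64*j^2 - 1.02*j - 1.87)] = (-0.3738*j^6 - 0.179199999999998*j^5 - 2.9061*j^4 - 7.715*j^3 + 33.649*j^2 + 8.8242*j + 6.6011)/(7.1289*j^6 + 3.4176*j^5 + 5.8564*j^4 + 11.2914*j^3 + 3.434*j^2 + 3.8148*j + 3.4969)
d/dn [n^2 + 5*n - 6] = 2*n + 5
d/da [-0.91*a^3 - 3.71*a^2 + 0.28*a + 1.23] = -2.73*a^2 - 7.42*a + 0.28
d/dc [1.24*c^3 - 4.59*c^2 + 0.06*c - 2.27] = 3.72*c^2 - 9.18*c + 0.06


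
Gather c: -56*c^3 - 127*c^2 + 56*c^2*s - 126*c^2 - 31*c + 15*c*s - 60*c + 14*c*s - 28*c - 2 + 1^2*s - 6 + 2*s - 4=-56*c^3 + c^2*(56*s - 253) + c*(29*s - 119) + 3*s - 12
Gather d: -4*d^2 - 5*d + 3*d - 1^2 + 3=-4*d^2 - 2*d + 2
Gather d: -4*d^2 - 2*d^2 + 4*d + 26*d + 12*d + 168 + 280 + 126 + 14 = -6*d^2 + 42*d + 588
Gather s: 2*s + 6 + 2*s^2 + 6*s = 2*s^2 + 8*s + 6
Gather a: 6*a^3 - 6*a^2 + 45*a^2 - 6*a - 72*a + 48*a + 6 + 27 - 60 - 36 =6*a^3 + 39*a^2 - 30*a - 63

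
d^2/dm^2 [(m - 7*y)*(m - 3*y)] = 2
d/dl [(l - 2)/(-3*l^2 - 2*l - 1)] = (3*l^2 - 12*l - 5)/(9*l^4 + 12*l^3 + 10*l^2 + 4*l + 1)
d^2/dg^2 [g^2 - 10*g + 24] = 2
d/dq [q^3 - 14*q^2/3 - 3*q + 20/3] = 3*q^2 - 28*q/3 - 3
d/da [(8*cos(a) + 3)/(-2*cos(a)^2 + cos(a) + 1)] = (16*sin(a)^2 - 12*cos(a) - 21)*sin(a)/(cos(a) - cos(2*a))^2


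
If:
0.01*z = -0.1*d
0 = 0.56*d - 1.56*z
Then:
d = 0.00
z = 0.00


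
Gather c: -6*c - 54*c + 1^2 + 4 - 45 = -60*c - 40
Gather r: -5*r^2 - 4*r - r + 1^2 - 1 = -5*r^2 - 5*r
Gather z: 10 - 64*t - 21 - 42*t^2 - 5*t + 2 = -42*t^2 - 69*t - 9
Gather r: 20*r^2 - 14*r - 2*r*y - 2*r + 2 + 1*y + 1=20*r^2 + r*(-2*y - 16) + y + 3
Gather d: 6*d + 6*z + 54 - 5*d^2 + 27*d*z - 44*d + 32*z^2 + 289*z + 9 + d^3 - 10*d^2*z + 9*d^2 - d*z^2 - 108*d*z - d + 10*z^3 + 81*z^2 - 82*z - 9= d^3 + d^2*(4 - 10*z) + d*(-z^2 - 81*z - 39) + 10*z^3 + 113*z^2 + 213*z + 54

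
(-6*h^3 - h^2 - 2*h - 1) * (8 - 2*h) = 12*h^4 - 46*h^3 - 4*h^2 - 14*h - 8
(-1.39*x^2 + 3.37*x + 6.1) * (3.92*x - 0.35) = -5.4488*x^3 + 13.6969*x^2 + 22.7325*x - 2.135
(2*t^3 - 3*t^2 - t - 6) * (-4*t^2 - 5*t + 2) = -8*t^5 + 2*t^4 + 23*t^3 + 23*t^2 + 28*t - 12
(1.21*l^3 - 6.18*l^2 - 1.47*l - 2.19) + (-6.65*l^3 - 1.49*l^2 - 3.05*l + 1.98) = -5.44*l^3 - 7.67*l^2 - 4.52*l - 0.21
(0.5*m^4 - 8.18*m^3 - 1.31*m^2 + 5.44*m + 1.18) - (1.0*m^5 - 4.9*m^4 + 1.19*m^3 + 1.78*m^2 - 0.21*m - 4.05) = -1.0*m^5 + 5.4*m^4 - 9.37*m^3 - 3.09*m^2 + 5.65*m + 5.23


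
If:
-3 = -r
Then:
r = 3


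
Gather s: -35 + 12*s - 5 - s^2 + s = -s^2 + 13*s - 40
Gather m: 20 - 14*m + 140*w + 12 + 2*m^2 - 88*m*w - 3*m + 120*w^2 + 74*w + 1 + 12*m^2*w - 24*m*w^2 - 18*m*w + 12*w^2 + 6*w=m^2*(12*w + 2) + m*(-24*w^2 - 106*w - 17) + 132*w^2 + 220*w + 33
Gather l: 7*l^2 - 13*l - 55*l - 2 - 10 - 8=7*l^2 - 68*l - 20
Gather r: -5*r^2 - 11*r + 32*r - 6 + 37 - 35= -5*r^2 + 21*r - 4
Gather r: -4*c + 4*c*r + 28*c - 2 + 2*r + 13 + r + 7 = 24*c + r*(4*c + 3) + 18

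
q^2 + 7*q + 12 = (q + 3)*(q + 4)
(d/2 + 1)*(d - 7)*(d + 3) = d^3/2 - d^2 - 29*d/2 - 21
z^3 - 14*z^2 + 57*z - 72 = (z - 8)*(z - 3)^2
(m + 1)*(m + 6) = m^2 + 7*m + 6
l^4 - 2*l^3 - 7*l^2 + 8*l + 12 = (l - 3)*(l - 2)*(l + 1)*(l + 2)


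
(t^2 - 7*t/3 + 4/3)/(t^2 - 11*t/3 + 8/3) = (3*t - 4)/(3*t - 8)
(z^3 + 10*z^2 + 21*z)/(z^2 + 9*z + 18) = z*(z + 7)/(z + 6)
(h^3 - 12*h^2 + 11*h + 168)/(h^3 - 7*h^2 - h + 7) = (h^2 - 5*h - 24)/(h^2 - 1)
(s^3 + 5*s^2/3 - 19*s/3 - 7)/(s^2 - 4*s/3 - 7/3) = s + 3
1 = 1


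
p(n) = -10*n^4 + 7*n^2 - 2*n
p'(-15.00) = 134788.00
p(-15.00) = -504645.00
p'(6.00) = -8558.00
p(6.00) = -12720.00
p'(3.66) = -1911.88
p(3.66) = -1707.97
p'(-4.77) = 4272.47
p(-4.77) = -5008.13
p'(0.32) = 1.17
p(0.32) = -0.03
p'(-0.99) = 22.95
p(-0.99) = -0.77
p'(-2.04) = 309.03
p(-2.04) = -139.98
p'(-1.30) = 67.68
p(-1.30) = -14.13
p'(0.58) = -1.68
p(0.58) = 0.06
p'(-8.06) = 20829.42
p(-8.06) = -41731.83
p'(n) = -40*n^3 + 14*n - 2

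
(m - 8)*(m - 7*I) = m^2 - 8*m - 7*I*m + 56*I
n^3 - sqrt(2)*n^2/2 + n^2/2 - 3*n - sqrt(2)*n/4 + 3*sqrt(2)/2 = (n - 3/2)*(n + 2)*(n - sqrt(2)/2)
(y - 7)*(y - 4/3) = y^2 - 25*y/3 + 28/3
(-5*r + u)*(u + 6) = -5*r*u - 30*r + u^2 + 6*u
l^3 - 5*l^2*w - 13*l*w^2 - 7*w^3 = (l - 7*w)*(l + w)^2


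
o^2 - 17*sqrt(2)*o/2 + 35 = (o - 5*sqrt(2))*(o - 7*sqrt(2)/2)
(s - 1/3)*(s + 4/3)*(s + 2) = s^3 + 3*s^2 + 14*s/9 - 8/9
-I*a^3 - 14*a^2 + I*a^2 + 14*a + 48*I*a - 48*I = (a - 8*I)*(a - 6*I)*(-I*a + I)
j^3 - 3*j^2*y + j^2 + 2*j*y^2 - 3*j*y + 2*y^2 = (j + 1)*(j - 2*y)*(j - y)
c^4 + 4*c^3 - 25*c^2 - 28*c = c*(c - 4)*(c + 1)*(c + 7)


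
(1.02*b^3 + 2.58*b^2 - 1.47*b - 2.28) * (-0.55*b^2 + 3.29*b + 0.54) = -0.561*b^5 + 1.9368*b^4 + 9.8475*b^3 - 2.1891*b^2 - 8.295*b - 1.2312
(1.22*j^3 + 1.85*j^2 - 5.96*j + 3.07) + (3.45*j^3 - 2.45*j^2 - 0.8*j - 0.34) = 4.67*j^3 - 0.6*j^2 - 6.76*j + 2.73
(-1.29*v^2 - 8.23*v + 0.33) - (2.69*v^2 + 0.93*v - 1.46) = -3.98*v^2 - 9.16*v + 1.79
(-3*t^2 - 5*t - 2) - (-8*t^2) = 5*t^2 - 5*t - 2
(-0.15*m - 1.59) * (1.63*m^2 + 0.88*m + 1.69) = -0.2445*m^3 - 2.7237*m^2 - 1.6527*m - 2.6871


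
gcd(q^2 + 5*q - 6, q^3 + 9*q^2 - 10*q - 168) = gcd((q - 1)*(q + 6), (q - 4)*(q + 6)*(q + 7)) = q + 6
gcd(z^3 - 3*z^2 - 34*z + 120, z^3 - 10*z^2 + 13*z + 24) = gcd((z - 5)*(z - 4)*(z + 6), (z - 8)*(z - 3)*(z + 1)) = 1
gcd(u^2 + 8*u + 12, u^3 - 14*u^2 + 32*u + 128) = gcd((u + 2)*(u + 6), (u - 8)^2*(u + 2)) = u + 2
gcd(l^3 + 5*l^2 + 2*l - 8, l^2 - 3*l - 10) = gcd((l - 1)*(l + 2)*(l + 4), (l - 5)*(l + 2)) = l + 2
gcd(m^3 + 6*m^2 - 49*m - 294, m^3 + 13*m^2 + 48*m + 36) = m + 6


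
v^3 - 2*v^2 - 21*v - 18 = (v - 6)*(v + 1)*(v + 3)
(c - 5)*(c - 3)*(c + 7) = c^3 - c^2 - 41*c + 105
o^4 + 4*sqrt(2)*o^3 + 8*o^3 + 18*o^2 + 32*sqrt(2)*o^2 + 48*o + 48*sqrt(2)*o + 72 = (o + 2)*(o + 6)*(o + sqrt(2))*(o + 3*sqrt(2))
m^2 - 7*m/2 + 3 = (m - 2)*(m - 3/2)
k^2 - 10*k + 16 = (k - 8)*(k - 2)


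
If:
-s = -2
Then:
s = 2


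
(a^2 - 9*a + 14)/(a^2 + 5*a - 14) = (a - 7)/(a + 7)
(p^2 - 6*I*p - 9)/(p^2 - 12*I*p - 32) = (-p^2 + 6*I*p + 9)/(-p^2 + 12*I*p + 32)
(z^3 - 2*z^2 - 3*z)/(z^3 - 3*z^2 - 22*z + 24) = z*(z^2 - 2*z - 3)/(z^3 - 3*z^2 - 22*z + 24)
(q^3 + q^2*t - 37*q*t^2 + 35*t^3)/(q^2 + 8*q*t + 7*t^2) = (q^2 - 6*q*t + 5*t^2)/(q + t)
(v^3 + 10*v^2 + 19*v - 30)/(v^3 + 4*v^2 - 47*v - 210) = (v - 1)/(v - 7)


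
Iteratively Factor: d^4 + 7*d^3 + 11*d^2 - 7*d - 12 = (d + 3)*(d^3 + 4*d^2 - d - 4) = (d + 3)*(d + 4)*(d^2 - 1) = (d - 1)*(d + 3)*(d + 4)*(d + 1)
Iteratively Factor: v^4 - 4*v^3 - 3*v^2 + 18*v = (v + 2)*(v^3 - 6*v^2 + 9*v) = v*(v + 2)*(v^2 - 6*v + 9) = v*(v - 3)*(v + 2)*(v - 3)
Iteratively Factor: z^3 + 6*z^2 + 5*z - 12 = (z + 3)*(z^2 + 3*z - 4) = (z + 3)*(z + 4)*(z - 1)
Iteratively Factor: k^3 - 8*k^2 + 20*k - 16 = (k - 2)*(k^2 - 6*k + 8) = (k - 2)^2*(k - 4)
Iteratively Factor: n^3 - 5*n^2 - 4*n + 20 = (n + 2)*(n^2 - 7*n + 10) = (n - 2)*(n + 2)*(n - 5)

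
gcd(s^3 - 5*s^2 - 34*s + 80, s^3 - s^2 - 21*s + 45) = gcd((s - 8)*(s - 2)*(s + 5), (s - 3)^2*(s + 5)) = s + 5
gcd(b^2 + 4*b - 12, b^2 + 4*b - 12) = b^2 + 4*b - 12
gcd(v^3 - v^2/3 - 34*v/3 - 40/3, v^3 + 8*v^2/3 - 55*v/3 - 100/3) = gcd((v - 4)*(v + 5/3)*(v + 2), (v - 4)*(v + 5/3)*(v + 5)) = v^2 - 7*v/3 - 20/3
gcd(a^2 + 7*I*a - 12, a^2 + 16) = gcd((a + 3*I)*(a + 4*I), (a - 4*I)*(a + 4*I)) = a + 4*I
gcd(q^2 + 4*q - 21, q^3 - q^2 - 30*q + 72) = q - 3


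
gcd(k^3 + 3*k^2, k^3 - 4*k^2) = k^2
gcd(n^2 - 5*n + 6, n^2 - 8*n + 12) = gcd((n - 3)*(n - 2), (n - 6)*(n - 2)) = n - 2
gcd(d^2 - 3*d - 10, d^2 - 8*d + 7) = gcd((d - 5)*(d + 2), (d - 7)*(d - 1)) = 1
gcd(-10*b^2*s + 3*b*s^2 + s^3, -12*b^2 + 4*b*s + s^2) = -2*b + s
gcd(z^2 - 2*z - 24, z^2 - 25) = 1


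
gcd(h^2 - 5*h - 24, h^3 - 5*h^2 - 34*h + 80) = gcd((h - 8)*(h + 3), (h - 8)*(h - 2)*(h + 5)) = h - 8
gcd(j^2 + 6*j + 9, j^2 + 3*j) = j + 3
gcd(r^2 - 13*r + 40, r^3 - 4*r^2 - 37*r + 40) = r - 8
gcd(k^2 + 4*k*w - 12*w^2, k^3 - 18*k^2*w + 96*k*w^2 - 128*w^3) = -k + 2*w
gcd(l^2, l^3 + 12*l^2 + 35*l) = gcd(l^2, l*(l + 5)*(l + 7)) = l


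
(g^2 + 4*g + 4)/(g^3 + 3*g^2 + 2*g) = (g + 2)/(g*(g + 1))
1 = 1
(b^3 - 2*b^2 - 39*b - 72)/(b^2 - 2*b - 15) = (b^2 - 5*b - 24)/(b - 5)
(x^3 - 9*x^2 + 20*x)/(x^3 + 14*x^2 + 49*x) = (x^2 - 9*x + 20)/(x^2 + 14*x + 49)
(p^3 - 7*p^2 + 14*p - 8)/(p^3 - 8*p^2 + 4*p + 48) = (p^2 - 3*p + 2)/(p^2 - 4*p - 12)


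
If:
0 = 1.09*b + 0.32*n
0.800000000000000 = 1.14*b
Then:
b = 0.70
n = -2.39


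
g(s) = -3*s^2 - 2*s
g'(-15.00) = 88.00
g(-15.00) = -645.00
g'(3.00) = -20.00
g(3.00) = -33.00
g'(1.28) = -9.68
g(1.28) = -7.48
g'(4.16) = -26.96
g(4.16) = -60.24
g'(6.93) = -43.58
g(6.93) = -157.93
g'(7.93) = -49.58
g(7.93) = -204.51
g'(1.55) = -11.30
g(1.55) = -10.31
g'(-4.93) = 27.58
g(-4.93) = -63.05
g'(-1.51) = 7.06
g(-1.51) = -3.82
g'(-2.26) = 11.56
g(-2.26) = -10.80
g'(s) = -6*s - 2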